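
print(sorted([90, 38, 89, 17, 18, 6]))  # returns [6, 17, 18, 38, 89, 90]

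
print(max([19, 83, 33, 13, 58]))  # 83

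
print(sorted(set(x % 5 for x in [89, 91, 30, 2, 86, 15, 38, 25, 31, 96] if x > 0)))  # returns [0, 1, 2, 3, 4]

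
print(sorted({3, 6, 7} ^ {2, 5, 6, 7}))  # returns [2, 3, 5]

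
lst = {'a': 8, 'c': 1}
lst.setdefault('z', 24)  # 24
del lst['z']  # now {'a': 8, 'c': 1}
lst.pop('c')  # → 1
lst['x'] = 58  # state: {'a': 8, 'x': 58}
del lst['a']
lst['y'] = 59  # {'x': 58, 'y': 59}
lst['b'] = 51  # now {'x': 58, 'y': 59, 'b': 51}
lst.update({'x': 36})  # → {'x': 36, 'y': 59, 'b': 51}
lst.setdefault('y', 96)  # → 59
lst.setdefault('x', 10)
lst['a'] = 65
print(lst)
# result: {'x': 36, 'y': 59, 'b': 51, 'a': 65}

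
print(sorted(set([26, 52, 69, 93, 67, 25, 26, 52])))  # [25, 26, 52, 67, 69, 93]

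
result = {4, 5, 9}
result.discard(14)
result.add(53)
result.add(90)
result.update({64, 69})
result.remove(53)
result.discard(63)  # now {4, 5, 9, 64, 69, 90}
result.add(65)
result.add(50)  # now {4, 5, 9, 50, 64, 65, 69, 90}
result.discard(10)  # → {4, 5, 9, 50, 64, 65, 69, 90}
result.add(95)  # {4, 5, 9, 50, 64, 65, 69, 90, 95}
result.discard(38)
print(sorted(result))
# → [4, 5, 9, 50, 64, 65, 69, 90, 95]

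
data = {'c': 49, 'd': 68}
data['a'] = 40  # {'c': 49, 'd': 68, 'a': 40}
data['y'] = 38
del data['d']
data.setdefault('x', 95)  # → 95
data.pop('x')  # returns 95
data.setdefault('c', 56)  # 49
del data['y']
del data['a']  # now {'c': 49}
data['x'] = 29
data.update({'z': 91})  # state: {'c': 49, 'x': 29, 'z': 91}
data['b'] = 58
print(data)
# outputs {'c': 49, 'x': 29, 'z': 91, 'b': 58}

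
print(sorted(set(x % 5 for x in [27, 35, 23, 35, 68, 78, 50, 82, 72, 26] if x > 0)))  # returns [0, 1, 2, 3]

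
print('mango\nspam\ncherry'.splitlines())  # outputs ['mango', 'spam', 'cherry']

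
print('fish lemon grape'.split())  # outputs ['fish', 'lemon', 'grape']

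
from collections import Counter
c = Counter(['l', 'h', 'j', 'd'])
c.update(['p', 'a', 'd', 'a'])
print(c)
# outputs Counter({'d': 2, 'a': 2, 'l': 1, 'h': 1, 'j': 1, 'p': 1})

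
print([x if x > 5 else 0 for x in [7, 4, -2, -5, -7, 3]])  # [7, 0, 0, 0, 0, 0]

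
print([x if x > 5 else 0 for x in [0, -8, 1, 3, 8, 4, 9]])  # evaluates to [0, 0, 0, 0, 8, 0, 9]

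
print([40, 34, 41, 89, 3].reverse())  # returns None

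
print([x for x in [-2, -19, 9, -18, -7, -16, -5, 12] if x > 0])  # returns [9, 12]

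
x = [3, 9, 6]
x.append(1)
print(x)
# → [3, 9, 6, 1]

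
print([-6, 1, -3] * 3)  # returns [-6, 1, -3, -6, 1, -3, -6, 1, -3]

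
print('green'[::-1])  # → neerg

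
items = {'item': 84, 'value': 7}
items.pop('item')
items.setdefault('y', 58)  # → 58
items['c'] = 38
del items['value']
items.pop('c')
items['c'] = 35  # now {'y': 58, 'c': 35}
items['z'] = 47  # {'y': 58, 'c': 35, 'z': 47}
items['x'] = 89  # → {'y': 58, 'c': 35, 'z': 47, 'x': 89}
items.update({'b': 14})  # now {'y': 58, 'c': 35, 'z': 47, 'x': 89, 'b': 14}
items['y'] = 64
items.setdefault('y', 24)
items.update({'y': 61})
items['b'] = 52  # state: {'y': 61, 'c': 35, 'z': 47, 'x': 89, 'b': 52}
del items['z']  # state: {'y': 61, 'c': 35, 'x': 89, 'b': 52}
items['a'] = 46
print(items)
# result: {'y': 61, 'c': 35, 'x': 89, 'b': 52, 'a': 46}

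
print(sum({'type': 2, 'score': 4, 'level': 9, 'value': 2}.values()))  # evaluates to 17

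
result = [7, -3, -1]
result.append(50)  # [7, -3, -1, 50]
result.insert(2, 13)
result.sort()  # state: [-3, -1, 7, 13, 50]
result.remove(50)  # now [-3, -1, 7, 13]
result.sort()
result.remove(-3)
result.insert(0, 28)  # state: [28, -1, 7, 13]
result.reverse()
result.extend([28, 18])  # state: [13, 7, -1, 28, 28, 18]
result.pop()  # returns 18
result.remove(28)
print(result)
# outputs [13, 7, -1, 28]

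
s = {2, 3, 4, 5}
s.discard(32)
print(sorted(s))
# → [2, 3, 4, 5]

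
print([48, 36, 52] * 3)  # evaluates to [48, 36, 52, 48, 36, 52, 48, 36, 52]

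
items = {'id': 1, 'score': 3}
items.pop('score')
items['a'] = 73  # {'id': 1, 'a': 73}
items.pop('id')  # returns 1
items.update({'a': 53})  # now {'a': 53}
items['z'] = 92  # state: {'a': 53, 'z': 92}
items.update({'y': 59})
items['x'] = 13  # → {'a': 53, 'z': 92, 'y': 59, 'x': 13}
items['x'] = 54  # {'a': 53, 'z': 92, 'y': 59, 'x': 54}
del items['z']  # {'a': 53, 'y': 59, 'x': 54}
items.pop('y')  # 59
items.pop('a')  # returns 53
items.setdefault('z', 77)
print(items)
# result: {'x': 54, 'z': 77}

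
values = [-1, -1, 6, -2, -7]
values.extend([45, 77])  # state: [-1, -1, 6, -2, -7, 45, 77]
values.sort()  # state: [-7, -2, -1, -1, 6, 45, 77]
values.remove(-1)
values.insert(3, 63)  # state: [-7, -2, -1, 63, 6, 45, 77]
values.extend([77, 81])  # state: [-7, -2, -1, 63, 6, 45, 77, 77, 81]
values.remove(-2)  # [-7, -1, 63, 6, 45, 77, 77, 81]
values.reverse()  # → [81, 77, 77, 45, 6, 63, -1, -7]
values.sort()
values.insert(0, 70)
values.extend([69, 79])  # [70, -7, -1, 6, 45, 63, 77, 77, 81, 69, 79]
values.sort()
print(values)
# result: [-7, -1, 6, 45, 63, 69, 70, 77, 77, 79, 81]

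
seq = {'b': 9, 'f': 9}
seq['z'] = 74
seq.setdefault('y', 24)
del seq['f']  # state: {'b': 9, 'z': 74, 'y': 24}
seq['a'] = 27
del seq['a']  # {'b': 9, 'z': 74, 'y': 24}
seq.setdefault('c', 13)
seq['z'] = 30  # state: {'b': 9, 'z': 30, 'y': 24, 'c': 13}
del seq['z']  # {'b': 9, 'y': 24, 'c': 13}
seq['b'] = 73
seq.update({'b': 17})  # {'b': 17, 'y': 24, 'c': 13}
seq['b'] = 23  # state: {'b': 23, 'y': 24, 'c': 13}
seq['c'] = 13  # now {'b': 23, 'y': 24, 'c': 13}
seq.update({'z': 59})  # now {'b': 23, 'y': 24, 'c': 13, 'z': 59}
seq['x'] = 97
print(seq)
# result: {'b': 23, 'y': 24, 'c': 13, 'z': 59, 'x': 97}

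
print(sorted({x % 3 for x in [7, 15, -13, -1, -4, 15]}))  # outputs [0, 1, 2]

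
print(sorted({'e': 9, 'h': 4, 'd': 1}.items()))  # [('d', 1), ('e', 9), ('h', 4)]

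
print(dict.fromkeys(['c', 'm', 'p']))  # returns {'c': None, 'm': None, 'p': None}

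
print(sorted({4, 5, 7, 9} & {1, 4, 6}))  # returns [4]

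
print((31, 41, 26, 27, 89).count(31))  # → 1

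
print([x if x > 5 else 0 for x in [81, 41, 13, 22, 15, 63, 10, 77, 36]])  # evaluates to [81, 41, 13, 22, 15, 63, 10, 77, 36]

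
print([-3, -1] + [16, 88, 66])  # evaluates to [-3, -1, 16, 88, 66]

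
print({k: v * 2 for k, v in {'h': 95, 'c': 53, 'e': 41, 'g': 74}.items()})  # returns {'h': 190, 'c': 106, 'e': 82, 'g': 148}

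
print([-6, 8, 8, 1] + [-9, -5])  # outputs [-6, 8, 8, 1, -9, -5]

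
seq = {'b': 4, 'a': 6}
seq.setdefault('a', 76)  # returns 6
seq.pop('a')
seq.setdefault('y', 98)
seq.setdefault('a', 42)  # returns 42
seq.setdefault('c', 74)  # 74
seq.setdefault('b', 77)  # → 4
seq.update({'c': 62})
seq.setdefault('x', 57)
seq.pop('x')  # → 57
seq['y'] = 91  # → {'b': 4, 'y': 91, 'a': 42, 'c': 62}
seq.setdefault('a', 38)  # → 42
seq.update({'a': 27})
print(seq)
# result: {'b': 4, 'y': 91, 'a': 27, 'c': 62}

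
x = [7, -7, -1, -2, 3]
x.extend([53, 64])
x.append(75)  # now [7, -7, -1, -2, 3, 53, 64, 75]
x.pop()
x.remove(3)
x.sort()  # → [-7, -2, -1, 7, 53, 64]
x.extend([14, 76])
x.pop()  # 76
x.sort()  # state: [-7, -2, -1, 7, 14, 53, 64]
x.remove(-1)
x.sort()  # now [-7, -2, 7, 14, 53, 64]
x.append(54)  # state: [-7, -2, 7, 14, 53, 64, 54]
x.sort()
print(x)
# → [-7, -2, 7, 14, 53, 54, 64]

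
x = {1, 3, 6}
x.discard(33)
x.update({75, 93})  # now {1, 3, 6, 75, 93}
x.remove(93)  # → {1, 3, 6, 75}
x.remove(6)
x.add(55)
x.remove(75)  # {1, 3, 55}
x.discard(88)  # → {1, 3, 55}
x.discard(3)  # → {1, 55}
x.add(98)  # {1, 55, 98}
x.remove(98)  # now {1, 55}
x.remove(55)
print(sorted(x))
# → [1]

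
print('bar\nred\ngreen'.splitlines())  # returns ['bar', 'red', 'green']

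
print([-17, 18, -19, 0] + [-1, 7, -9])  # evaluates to [-17, 18, -19, 0, -1, 7, -9]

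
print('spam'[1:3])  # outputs pa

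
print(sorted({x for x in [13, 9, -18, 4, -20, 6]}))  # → [-20, -18, 4, 6, 9, 13]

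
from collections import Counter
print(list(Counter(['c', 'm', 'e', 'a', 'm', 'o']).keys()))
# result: ['c', 'm', 'e', 'a', 'o']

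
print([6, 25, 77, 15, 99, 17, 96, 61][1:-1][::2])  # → [25, 15, 17]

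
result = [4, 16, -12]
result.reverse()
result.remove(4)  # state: [-12, 16]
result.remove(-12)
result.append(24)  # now [16, 24]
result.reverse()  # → [24, 16]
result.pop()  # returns 16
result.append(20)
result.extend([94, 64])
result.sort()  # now [20, 24, 64, 94]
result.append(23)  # [20, 24, 64, 94, 23]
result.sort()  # [20, 23, 24, 64, 94]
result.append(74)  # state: [20, 23, 24, 64, 94, 74]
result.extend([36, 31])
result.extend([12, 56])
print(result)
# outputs [20, 23, 24, 64, 94, 74, 36, 31, 12, 56]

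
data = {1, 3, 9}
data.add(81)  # {1, 3, 9, 81}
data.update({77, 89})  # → {1, 3, 9, 77, 81, 89}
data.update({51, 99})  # {1, 3, 9, 51, 77, 81, 89, 99}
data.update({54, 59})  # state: {1, 3, 9, 51, 54, 59, 77, 81, 89, 99}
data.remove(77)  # {1, 3, 9, 51, 54, 59, 81, 89, 99}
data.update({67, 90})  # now {1, 3, 9, 51, 54, 59, 67, 81, 89, 90, 99}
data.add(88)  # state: {1, 3, 9, 51, 54, 59, 67, 81, 88, 89, 90, 99}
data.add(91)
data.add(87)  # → {1, 3, 9, 51, 54, 59, 67, 81, 87, 88, 89, 90, 91, 99}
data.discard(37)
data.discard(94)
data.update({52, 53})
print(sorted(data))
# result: [1, 3, 9, 51, 52, 53, 54, 59, 67, 81, 87, 88, 89, 90, 91, 99]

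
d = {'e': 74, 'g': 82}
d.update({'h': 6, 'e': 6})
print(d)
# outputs {'e': 6, 'g': 82, 'h': 6}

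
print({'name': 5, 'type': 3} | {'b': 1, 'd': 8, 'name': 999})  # {'name': 999, 'type': 3, 'b': 1, 'd': 8}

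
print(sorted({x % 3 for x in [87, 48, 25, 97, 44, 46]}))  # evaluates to [0, 1, 2]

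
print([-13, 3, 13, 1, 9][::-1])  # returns [9, 1, 13, 3, -13]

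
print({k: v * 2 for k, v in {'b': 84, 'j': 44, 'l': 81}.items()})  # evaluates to {'b': 168, 'j': 88, 'l': 162}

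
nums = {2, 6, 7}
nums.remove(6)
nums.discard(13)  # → {2, 7}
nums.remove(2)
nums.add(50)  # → {7, 50}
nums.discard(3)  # {7, 50}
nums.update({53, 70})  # {7, 50, 53, 70}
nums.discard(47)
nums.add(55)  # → {7, 50, 53, 55, 70}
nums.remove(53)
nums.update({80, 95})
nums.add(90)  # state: {7, 50, 55, 70, 80, 90, 95}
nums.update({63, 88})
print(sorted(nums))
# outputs [7, 50, 55, 63, 70, 80, 88, 90, 95]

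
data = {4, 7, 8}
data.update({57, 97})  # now {4, 7, 8, 57, 97}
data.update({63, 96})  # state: {4, 7, 8, 57, 63, 96, 97}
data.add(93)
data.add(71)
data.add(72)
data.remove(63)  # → {4, 7, 8, 57, 71, 72, 93, 96, 97}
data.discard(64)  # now {4, 7, 8, 57, 71, 72, 93, 96, 97}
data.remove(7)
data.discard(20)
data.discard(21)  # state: {4, 8, 57, 71, 72, 93, 96, 97}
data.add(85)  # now {4, 8, 57, 71, 72, 85, 93, 96, 97}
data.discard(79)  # {4, 8, 57, 71, 72, 85, 93, 96, 97}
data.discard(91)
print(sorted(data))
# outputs [4, 8, 57, 71, 72, 85, 93, 96, 97]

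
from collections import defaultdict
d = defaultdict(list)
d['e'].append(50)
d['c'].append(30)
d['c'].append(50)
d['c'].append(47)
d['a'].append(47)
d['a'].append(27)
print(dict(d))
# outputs {'e': [50], 'c': [30, 50, 47], 'a': [47, 27]}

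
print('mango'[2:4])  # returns ng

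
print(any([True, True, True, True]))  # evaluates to True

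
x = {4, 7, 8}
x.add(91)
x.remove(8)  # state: {4, 7, 91}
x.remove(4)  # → {7, 91}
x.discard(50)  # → {7, 91}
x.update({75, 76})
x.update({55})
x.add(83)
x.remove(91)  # {7, 55, 75, 76, 83}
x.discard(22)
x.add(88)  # {7, 55, 75, 76, 83, 88}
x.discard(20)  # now {7, 55, 75, 76, 83, 88}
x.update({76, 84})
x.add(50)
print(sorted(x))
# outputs [7, 50, 55, 75, 76, 83, 84, 88]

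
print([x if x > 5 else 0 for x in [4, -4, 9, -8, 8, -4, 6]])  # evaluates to [0, 0, 9, 0, 8, 0, 6]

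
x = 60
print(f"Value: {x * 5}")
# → Value: 300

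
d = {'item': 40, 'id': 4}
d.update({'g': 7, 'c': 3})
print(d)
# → {'item': 40, 'id': 4, 'g': 7, 'c': 3}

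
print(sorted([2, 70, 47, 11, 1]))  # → [1, 2, 11, 47, 70]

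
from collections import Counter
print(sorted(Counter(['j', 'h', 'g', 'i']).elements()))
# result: ['g', 'h', 'i', 'j']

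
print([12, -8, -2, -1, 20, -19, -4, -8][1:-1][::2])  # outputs [-8, -1, -19]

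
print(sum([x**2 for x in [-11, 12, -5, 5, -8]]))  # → 379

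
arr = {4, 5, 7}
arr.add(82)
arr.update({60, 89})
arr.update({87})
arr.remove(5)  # {4, 7, 60, 82, 87, 89}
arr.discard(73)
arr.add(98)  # {4, 7, 60, 82, 87, 89, 98}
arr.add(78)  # {4, 7, 60, 78, 82, 87, 89, 98}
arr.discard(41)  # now {4, 7, 60, 78, 82, 87, 89, 98}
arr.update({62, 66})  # {4, 7, 60, 62, 66, 78, 82, 87, 89, 98}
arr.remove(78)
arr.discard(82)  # {4, 7, 60, 62, 66, 87, 89, 98}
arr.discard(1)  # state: {4, 7, 60, 62, 66, 87, 89, 98}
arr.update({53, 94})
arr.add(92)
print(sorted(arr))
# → [4, 7, 53, 60, 62, 66, 87, 89, 92, 94, 98]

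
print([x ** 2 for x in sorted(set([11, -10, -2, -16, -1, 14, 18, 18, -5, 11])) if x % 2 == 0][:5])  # [256, 100, 4, 196, 324]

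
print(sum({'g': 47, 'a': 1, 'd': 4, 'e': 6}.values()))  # 58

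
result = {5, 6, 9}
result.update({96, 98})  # {5, 6, 9, 96, 98}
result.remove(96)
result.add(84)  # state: {5, 6, 9, 84, 98}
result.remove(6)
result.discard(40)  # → {5, 9, 84, 98}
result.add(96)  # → {5, 9, 84, 96, 98}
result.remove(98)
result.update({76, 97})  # {5, 9, 76, 84, 96, 97}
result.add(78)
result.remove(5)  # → {9, 76, 78, 84, 96, 97}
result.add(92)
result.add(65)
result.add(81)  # {9, 65, 76, 78, 81, 84, 92, 96, 97}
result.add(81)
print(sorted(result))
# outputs [9, 65, 76, 78, 81, 84, 92, 96, 97]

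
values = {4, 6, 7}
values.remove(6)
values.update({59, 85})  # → {4, 7, 59, 85}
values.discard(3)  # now {4, 7, 59, 85}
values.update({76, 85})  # {4, 7, 59, 76, 85}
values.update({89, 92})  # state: {4, 7, 59, 76, 85, 89, 92}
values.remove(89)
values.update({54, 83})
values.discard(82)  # {4, 7, 54, 59, 76, 83, 85, 92}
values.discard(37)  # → {4, 7, 54, 59, 76, 83, 85, 92}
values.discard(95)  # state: {4, 7, 54, 59, 76, 83, 85, 92}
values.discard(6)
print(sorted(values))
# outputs [4, 7, 54, 59, 76, 83, 85, 92]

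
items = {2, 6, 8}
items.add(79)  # {2, 6, 8, 79}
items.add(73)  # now {2, 6, 8, 73, 79}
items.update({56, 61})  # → {2, 6, 8, 56, 61, 73, 79}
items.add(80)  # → {2, 6, 8, 56, 61, 73, 79, 80}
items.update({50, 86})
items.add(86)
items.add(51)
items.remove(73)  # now {2, 6, 8, 50, 51, 56, 61, 79, 80, 86}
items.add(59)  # {2, 6, 8, 50, 51, 56, 59, 61, 79, 80, 86}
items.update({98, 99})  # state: {2, 6, 8, 50, 51, 56, 59, 61, 79, 80, 86, 98, 99}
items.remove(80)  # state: {2, 6, 8, 50, 51, 56, 59, 61, 79, 86, 98, 99}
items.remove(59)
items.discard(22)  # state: {2, 6, 8, 50, 51, 56, 61, 79, 86, 98, 99}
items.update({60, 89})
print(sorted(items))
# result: [2, 6, 8, 50, 51, 56, 60, 61, 79, 86, 89, 98, 99]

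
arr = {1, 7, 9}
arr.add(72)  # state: {1, 7, 9, 72}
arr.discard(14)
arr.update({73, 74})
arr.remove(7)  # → {1, 9, 72, 73, 74}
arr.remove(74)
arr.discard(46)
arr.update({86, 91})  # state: {1, 9, 72, 73, 86, 91}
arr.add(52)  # {1, 9, 52, 72, 73, 86, 91}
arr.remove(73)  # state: {1, 9, 52, 72, 86, 91}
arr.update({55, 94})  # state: {1, 9, 52, 55, 72, 86, 91, 94}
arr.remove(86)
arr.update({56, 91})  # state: {1, 9, 52, 55, 56, 72, 91, 94}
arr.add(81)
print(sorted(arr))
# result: [1, 9, 52, 55, 56, 72, 81, 91, 94]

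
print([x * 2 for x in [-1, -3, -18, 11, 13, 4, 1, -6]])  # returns [-2, -6, -36, 22, 26, 8, 2, -12]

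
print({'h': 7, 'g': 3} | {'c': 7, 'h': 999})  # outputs {'h': 999, 'g': 3, 'c': 7}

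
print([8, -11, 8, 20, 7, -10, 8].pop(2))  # 8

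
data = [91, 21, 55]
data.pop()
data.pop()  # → 21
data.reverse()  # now [91]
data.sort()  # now [91]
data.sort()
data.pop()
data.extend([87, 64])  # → [87, 64]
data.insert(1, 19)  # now [87, 19, 64]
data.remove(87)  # [19, 64]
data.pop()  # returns 64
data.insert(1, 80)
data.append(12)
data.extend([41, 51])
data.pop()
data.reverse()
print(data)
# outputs [41, 12, 80, 19]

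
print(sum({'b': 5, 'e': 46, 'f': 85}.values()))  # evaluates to 136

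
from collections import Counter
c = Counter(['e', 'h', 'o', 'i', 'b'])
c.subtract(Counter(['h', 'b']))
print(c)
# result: Counter({'e': 1, 'o': 1, 'i': 1, 'h': 0, 'b': 0})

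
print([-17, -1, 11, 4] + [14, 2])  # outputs [-17, -1, 11, 4, 14, 2]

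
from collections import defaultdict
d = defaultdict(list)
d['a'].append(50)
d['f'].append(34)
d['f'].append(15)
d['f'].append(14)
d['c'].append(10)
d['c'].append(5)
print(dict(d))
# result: {'a': [50], 'f': [34, 15, 14], 'c': [10, 5]}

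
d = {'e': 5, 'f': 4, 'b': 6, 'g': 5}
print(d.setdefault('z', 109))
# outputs 109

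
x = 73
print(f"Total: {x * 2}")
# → Total: 146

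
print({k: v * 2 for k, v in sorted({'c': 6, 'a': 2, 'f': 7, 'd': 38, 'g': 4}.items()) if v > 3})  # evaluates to {'c': 12, 'd': 76, 'f': 14, 'g': 8}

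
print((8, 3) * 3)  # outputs (8, 3, 8, 3, 8, 3)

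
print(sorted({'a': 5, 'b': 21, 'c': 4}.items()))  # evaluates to [('a', 5), ('b', 21), ('c', 4)]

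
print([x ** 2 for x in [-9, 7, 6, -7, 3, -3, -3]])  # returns [81, 49, 36, 49, 9, 9, 9]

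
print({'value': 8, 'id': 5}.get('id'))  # 5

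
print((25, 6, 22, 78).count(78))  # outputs 1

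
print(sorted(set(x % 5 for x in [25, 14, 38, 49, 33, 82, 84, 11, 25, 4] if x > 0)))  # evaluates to [0, 1, 2, 3, 4]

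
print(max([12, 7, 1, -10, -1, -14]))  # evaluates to 12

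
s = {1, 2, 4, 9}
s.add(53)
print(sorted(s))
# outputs [1, 2, 4, 9, 53]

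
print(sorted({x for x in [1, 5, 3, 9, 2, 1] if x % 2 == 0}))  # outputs [2]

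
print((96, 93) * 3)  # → (96, 93, 96, 93, 96, 93)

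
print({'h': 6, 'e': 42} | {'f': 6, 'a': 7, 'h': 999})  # {'h': 999, 'e': 42, 'f': 6, 'a': 7}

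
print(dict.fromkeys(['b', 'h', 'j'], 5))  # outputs {'b': 5, 'h': 5, 'j': 5}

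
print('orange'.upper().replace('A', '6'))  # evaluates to OR6NGE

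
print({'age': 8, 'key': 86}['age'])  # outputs 8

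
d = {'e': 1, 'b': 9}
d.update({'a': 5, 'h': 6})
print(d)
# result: {'e': 1, 'b': 9, 'a': 5, 'h': 6}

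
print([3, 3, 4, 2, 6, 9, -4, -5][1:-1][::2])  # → [3, 2, 9]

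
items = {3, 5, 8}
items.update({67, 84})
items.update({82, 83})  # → {3, 5, 8, 67, 82, 83, 84}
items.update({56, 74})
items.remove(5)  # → {3, 8, 56, 67, 74, 82, 83, 84}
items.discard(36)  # {3, 8, 56, 67, 74, 82, 83, 84}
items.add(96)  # {3, 8, 56, 67, 74, 82, 83, 84, 96}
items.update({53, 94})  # {3, 8, 53, 56, 67, 74, 82, 83, 84, 94, 96}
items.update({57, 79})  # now {3, 8, 53, 56, 57, 67, 74, 79, 82, 83, 84, 94, 96}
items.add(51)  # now {3, 8, 51, 53, 56, 57, 67, 74, 79, 82, 83, 84, 94, 96}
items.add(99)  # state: {3, 8, 51, 53, 56, 57, 67, 74, 79, 82, 83, 84, 94, 96, 99}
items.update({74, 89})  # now {3, 8, 51, 53, 56, 57, 67, 74, 79, 82, 83, 84, 89, 94, 96, 99}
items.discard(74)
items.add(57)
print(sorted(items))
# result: [3, 8, 51, 53, 56, 57, 67, 79, 82, 83, 84, 89, 94, 96, 99]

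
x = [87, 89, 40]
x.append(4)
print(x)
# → [87, 89, 40, 4]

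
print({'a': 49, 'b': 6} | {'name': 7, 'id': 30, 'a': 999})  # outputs {'a': 999, 'b': 6, 'name': 7, 'id': 30}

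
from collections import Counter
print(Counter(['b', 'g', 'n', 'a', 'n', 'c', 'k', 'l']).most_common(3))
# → [('n', 2), ('b', 1), ('g', 1)]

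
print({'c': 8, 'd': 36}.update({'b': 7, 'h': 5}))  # None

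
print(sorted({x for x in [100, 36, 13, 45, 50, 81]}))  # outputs [13, 36, 45, 50, 81, 100]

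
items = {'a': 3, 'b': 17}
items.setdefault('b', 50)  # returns 17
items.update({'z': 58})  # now {'a': 3, 'b': 17, 'z': 58}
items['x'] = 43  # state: {'a': 3, 'b': 17, 'z': 58, 'x': 43}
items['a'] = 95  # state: {'a': 95, 'b': 17, 'z': 58, 'x': 43}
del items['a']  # {'b': 17, 'z': 58, 'x': 43}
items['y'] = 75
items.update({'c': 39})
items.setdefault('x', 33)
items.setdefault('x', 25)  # 43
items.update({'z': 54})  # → {'b': 17, 'z': 54, 'x': 43, 'y': 75, 'c': 39}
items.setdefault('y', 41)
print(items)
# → {'b': 17, 'z': 54, 'x': 43, 'y': 75, 'c': 39}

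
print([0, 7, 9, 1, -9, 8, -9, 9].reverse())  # None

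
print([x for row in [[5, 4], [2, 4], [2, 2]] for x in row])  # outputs [5, 4, 2, 4, 2, 2]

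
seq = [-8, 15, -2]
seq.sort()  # [-8, -2, 15]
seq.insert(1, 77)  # [-8, 77, -2, 15]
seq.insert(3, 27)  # [-8, 77, -2, 27, 15]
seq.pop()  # 15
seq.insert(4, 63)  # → [-8, 77, -2, 27, 63]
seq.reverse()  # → [63, 27, -2, 77, -8]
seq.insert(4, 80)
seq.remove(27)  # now [63, -2, 77, 80, -8]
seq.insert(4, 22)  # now [63, -2, 77, 80, 22, -8]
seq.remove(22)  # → [63, -2, 77, 80, -8]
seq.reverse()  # [-8, 80, 77, -2, 63]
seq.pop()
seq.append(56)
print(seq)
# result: [-8, 80, 77, -2, 56]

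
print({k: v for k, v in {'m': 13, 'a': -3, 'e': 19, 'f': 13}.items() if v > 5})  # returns {'m': 13, 'e': 19, 'f': 13}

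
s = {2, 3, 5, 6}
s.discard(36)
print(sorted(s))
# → [2, 3, 5, 6]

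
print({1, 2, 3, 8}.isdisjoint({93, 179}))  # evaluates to True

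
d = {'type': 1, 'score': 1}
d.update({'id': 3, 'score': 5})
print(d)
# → {'type': 1, 'score': 5, 'id': 3}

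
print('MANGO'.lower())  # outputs mango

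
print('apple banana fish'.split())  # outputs ['apple', 'banana', 'fish']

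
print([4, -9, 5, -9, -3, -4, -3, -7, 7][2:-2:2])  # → [5, -3, -3]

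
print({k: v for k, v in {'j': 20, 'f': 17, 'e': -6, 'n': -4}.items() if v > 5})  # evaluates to {'j': 20, 'f': 17}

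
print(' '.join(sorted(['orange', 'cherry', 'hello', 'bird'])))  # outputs bird cherry hello orange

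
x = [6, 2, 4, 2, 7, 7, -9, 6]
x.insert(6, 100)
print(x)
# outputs [6, 2, 4, 2, 7, 7, 100, -9, 6]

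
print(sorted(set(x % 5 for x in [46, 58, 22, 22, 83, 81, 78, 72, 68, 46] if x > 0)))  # [1, 2, 3]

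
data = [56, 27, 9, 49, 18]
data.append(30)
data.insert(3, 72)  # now [56, 27, 9, 72, 49, 18, 30]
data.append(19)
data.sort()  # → [9, 18, 19, 27, 30, 49, 56, 72]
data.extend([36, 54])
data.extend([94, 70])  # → [9, 18, 19, 27, 30, 49, 56, 72, 36, 54, 94, 70]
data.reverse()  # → [70, 94, 54, 36, 72, 56, 49, 30, 27, 19, 18, 9]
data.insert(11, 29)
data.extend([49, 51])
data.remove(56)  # [70, 94, 54, 36, 72, 49, 30, 27, 19, 18, 29, 9, 49, 51]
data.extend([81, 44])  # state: [70, 94, 54, 36, 72, 49, 30, 27, 19, 18, 29, 9, 49, 51, 81, 44]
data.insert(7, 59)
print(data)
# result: [70, 94, 54, 36, 72, 49, 30, 59, 27, 19, 18, 29, 9, 49, 51, 81, 44]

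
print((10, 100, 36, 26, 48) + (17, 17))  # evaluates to (10, 100, 36, 26, 48, 17, 17)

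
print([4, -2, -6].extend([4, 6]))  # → None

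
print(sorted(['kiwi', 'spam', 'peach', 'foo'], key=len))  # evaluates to ['foo', 'kiwi', 'spam', 'peach']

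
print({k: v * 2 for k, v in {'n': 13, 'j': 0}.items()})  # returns {'n': 26, 'j': 0}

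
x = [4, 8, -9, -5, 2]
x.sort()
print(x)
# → [-9, -5, 2, 4, 8]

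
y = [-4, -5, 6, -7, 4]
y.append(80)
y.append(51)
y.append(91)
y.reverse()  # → [91, 51, 80, 4, -7, 6, -5, -4]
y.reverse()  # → [-4, -5, 6, -7, 4, 80, 51, 91]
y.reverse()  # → [91, 51, 80, 4, -7, 6, -5, -4]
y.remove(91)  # [51, 80, 4, -7, 6, -5, -4]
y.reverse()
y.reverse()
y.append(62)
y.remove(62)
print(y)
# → [51, 80, 4, -7, 6, -5, -4]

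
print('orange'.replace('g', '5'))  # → oran5e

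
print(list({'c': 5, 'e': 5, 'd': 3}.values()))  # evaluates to [5, 5, 3]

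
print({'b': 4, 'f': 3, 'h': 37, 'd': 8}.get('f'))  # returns 3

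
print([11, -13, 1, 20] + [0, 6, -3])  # [11, -13, 1, 20, 0, 6, -3]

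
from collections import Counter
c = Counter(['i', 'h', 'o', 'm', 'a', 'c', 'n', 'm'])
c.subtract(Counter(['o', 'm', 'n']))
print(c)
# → Counter({'i': 1, 'h': 1, 'm': 1, 'a': 1, 'c': 1, 'o': 0, 'n': 0})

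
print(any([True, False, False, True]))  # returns True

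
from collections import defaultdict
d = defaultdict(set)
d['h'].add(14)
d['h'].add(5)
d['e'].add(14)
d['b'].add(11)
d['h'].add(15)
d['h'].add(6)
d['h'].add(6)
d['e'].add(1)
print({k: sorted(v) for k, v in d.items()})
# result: {'h': [5, 6, 14, 15], 'e': [1, 14], 'b': [11]}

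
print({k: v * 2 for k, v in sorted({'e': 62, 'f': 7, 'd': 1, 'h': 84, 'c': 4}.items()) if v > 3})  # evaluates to {'c': 8, 'e': 124, 'f': 14, 'h': 168}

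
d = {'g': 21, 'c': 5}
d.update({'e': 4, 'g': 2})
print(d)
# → {'g': 2, 'c': 5, 'e': 4}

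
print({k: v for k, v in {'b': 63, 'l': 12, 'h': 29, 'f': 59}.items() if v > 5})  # {'b': 63, 'l': 12, 'h': 29, 'f': 59}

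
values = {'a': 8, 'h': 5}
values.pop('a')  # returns 8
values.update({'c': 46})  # {'h': 5, 'c': 46}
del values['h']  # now {'c': 46}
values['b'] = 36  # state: {'c': 46, 'b': 36}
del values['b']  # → {'c': 46}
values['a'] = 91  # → {'c': 46, 'a': 91}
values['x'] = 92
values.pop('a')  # 91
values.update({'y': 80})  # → {'c': 46, 'x': 92, 'y': 80}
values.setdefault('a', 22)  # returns 22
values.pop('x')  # 92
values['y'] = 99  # {'c': 46, 'y': 99, 'a': 22}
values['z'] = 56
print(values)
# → {'c': 46, 'y': 99, 'a': 22, 'z': 56}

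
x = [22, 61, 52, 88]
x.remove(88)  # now [22, 61, 52]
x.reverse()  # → [52, 61, 22]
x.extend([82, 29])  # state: [52, 61, 22, 82, 29]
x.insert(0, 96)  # [96, 52, 61, 22, 82, 29]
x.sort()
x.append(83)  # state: [22, 29, 52, 61, 82, 96, 83]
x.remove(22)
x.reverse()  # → [83, 96, 82, 61, 52, 29]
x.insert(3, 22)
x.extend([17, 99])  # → [83, 96, 82, 22, 61, 52, 29, 17, 99]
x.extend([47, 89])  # [83, 96, 82, 22, 61, 52, 29, 17, 99, 47, 89]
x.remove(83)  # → [96, 82, 22, 61, 52, 29, 17, 99, 47, 89]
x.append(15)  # [96, 82, 22, 61, 52, 29, 17, 99, 47, 89, 15]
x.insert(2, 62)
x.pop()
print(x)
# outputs [96, 82, 62, 22, 61, 52, 29, 17, 99, 47, 89]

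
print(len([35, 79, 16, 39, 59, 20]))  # 6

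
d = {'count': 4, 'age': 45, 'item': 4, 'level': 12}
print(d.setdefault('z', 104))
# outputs 104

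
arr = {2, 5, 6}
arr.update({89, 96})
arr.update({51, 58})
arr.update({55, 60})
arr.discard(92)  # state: {2, 5, 6, 51, 55, 58, 60, 89, 96}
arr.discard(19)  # {2, 5, 6, 51, 55, 58, 60, 89, 96}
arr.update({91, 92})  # {2, 5, 6, 51, 55, 58, 60, 89, 91, 92, 96}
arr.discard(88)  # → {2, 5, 6, 51, 55, 58, 60, 89, 91, 92, 96}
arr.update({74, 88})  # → {2, 5, 6, 51, 55, 58, 60, 74, 88, 89, 91, 92, 96}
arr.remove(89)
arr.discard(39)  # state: {2, 5, 6, 51, 55, 58, 60, 74, 88, 91, 92, 96}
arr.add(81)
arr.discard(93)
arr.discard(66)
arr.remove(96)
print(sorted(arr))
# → [2, 5, 6, 51, 55, 58, 60, 74, 81, 88, 91, 92]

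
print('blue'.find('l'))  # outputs 1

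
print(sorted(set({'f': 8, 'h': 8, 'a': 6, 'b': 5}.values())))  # [5, 6, 8]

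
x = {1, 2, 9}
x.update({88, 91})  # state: {1, 2, 9, 88, 91}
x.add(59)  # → {1, 2, 9, 59, 88, 91}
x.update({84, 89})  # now {1, 2, 9, 59, 84, 88, 89, 91}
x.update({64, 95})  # {1, 2, 9, 59, 64, 84, 88, 89, 91, 95}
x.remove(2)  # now {1, 9, 59, 64, 84, 88, 89, 91, 95}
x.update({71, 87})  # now {1, 9, 59, 64, 71, 84, 87, 88, 89, 91, 95}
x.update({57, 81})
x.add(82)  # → {1, 9, 57, 59, 64, 71, 81, 82, 84, 87, 88, 89, 91, 95}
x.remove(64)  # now {1, 9, 57, 59, 71, 81, 82, 84, 87, 88, 89, 91, 95}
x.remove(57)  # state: {1, 9, 59, 71, 81, 82, 84, 87, 88, 89, 91, 95}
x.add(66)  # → {1, 9, 59, 66, 71, 81, 82, 84, 87, 88, 89, 91, 95}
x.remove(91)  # {1, 9, 59, 66, 71, 81, 82, 84, 87, 88, 89, 95}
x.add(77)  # {1, 9, 59, 66, 71, 77, 81, 82, 84, 87, 88, 89, 95}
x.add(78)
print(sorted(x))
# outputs [1, 9, 59, 66, 71, 77, 78, 81, 82, 84, 87, 88, 89, 95]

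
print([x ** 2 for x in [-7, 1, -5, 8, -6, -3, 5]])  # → [49, 1, 25, 64, 36, 9, 25]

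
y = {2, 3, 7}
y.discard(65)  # {2, 3, 7}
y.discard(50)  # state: {2, 3, 7}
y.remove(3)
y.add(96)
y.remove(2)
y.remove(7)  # {96}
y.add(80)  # {80, 96}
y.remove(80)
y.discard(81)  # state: {96}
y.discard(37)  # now {96}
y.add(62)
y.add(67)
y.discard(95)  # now {62, 67, 96}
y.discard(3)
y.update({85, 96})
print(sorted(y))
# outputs [62, 67, 85, 96]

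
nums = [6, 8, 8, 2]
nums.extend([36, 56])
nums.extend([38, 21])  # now [6, 8, 8, 2, 36, 56, 38, 21]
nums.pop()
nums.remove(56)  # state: [6, 8, 8, 2, 36, 38]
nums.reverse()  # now [38, 36, 2, 8, 8, 6]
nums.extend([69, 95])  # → [38, 36, 2, 8, 8, 6, 69, 95]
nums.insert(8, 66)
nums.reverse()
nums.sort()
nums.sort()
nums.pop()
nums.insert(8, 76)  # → [2, 6, 8, 8, 36, 38, 66, 69, 76]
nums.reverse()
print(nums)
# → [76, 69, 66, 38, 36, 8, 8, 6, 2]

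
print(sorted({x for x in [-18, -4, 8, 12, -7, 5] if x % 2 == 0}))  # [-18, -4, 8, 12]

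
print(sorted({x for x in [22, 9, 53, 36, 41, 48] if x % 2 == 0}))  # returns [22, 36, 48]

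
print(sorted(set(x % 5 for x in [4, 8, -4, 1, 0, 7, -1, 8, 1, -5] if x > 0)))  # [1, 2, 3, 4]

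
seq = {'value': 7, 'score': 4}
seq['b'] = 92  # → {'value': 7, 'score': 4, 'b': 92}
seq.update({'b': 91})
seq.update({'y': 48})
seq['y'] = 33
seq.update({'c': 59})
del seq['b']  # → {'value': 7, 'score': 4, 'y': 33, 'c': 59}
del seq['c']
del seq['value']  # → {'score': 4, 'y': 33}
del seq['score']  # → {'y': 33}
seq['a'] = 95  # {'y': 33, 'a': 95}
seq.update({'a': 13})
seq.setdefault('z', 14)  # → 14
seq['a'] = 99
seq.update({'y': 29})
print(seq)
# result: {'y': 29, 'a': 99, 'z': 14}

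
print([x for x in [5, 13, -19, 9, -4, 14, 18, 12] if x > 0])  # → [5, 13, 9, 14, 18, 12]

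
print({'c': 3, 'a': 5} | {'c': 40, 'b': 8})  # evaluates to {'c': 40, 'a': 5, 'b': 8}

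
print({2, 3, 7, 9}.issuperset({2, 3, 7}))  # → True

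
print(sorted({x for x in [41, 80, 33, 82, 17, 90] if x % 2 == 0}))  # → [80, 82, 90]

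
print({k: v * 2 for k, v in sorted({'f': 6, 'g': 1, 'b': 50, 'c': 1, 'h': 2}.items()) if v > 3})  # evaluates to {'b': 100, 'f': 12}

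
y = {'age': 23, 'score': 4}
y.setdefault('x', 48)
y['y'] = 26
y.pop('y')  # 26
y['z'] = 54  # {'age': 23, 'score': 4, 'x': 48, 'z': 54}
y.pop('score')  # 4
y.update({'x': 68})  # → {'age': 23, 'x': 68, 'z': 54}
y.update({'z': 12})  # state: {'age': 23, 'x': 68, 'z': 12}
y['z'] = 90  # {'age': 23, 'x': 68, 'z': 90}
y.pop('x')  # 68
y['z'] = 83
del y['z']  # {'age': 23}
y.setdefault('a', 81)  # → 81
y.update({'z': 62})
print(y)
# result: {'age': 23, 'a': 81, 'z': 62}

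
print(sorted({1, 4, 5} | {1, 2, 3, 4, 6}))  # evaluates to [1, 2, 3, 4, 5, 6]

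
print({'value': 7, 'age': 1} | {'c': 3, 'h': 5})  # {'value': 7, 'age': 1, 'c': 3, 'h': 5}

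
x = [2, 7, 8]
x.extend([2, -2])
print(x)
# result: [2, 7, 8, 2, -2]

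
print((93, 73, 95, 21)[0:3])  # (93, 73, 95)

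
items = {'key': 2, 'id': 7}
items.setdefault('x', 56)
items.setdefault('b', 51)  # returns 51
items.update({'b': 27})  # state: {'key': 2, 'id': 7, 'x': 56, 'b': 27}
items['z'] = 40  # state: {'key': 2, 'id': 7, 'x': 56, 'b': 27, 'z': 40}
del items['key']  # {'id': 7, 'x': 56, 'b': 27, 'z': 40}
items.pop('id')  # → 7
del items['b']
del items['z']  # {'x': 56}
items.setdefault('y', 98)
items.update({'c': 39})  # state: {'x': 56, 'y': 98, 'c': 39}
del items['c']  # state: {'x': 56, 'y': 98}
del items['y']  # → {'x': 56}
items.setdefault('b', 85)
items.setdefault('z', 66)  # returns 66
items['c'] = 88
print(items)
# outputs {'x': 56, 'b': 85, 'z': 66, 'c': 88}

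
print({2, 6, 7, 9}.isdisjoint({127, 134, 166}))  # True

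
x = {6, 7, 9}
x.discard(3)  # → {6, 7, 9}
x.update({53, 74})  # {6, 7, 9, 53, 74}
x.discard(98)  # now {6, 7, 9, 53, 74}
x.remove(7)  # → {6, 9, 53, 74}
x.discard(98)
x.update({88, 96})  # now {6, 9, 53, 74, 88, 96}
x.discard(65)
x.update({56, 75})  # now {6, 9, 53, 56, 74, 75, 88, 96}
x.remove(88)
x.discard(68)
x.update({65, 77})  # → {6, 9, 53, 56, 65, 74, 75, 77, 96}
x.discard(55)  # {6, 9, 53, 56, 65, 74, 75, 77, 96}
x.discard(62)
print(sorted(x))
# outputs [6, 9, 53, 56, 65, 74, 75, 77, 96]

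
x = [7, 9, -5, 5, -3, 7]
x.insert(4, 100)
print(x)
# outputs [7, 9, -5, 5, 100, -3, 7]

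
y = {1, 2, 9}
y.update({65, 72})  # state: {1, 2, 9, 65, 72}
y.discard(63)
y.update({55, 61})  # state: {1, 2, 9, 55, 61, 65, 72}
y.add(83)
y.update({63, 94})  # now {1, 2, 9, 55, 61, 63, 65, 72, 83, 94}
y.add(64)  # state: {1, 2, 9, 55, 61, 63, 64, 65, 72, 83, 94}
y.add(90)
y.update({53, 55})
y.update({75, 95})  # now {1, 2, 9, 53, 55, 61, 63, 64, 65, 72, 75, 83, 90, 94, 95}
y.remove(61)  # {1, 2, 9, 53, 55, 63, 64, 65, 72, 75, 83, 90, 94, 95}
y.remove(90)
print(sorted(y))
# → [1, 2, 9, 53, 55, 63, 64, 65, 72, 75, 83, 94, 95]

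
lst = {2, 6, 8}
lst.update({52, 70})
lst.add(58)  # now {2, 6, 8, 52, 58, 70}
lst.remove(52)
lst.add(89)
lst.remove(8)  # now {2, 6, 58, 70, 89}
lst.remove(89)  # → {2, 6, 58, 70}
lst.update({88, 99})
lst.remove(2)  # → {6, 58, 70, 88, 99}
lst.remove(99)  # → {6, 58, 70, 88}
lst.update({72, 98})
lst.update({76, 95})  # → {6, 58, 70, 72, 76, 88, 95, 98}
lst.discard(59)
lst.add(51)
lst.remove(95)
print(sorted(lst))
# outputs [6, 51, 58, 70, 72, 76, 88, 98]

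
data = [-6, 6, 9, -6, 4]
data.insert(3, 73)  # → [-6, 6, 9, 73, -6, 4]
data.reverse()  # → [4, -6, 73, 9, 6, -6]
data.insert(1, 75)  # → [4, 75, -6, 73, 9, 6, -6]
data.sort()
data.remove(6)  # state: [-6, -6, 4, 9, 73, 75]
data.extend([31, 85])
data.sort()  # [-6, -6, 4, 9, 31, 73, 75, 85]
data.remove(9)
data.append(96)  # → [-6, -6, 4, 31, 73, 75, 85, 96]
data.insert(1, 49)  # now [-6, 49, -6, 4, 31, 73, 75, 85, 96]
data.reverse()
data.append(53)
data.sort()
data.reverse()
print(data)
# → [96, 85, 75, 73, 53, 49, 31, 4, -6, -6]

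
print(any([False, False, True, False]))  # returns True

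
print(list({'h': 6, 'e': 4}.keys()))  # ['h', 'e']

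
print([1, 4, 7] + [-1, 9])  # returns [1, 4, 7, -1, 9]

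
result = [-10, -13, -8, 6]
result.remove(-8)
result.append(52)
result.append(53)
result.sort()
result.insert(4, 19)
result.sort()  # [-13, -10, 6, 19, 52, 53]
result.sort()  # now [-13, -10, 6, 19, 52, 53]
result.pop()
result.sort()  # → [-13, -10, 6, 19, 52]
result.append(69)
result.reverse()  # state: [69, 52, 19, 6, -10, -13]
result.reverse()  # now [-13, -10, 6, 19, 52, 69]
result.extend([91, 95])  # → [-13, -10, 6, 19, 52, 69, 91, 95]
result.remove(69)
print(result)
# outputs [-13, -10, 6, 19, 52, 91, 95]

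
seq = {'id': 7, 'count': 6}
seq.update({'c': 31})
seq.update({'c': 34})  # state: {'id': 7, 'count': 6, 'c': 34}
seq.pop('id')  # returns 7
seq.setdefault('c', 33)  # 34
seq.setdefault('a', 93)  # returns 93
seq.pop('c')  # 34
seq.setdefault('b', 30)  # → 30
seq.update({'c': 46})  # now {'count': 6, 'a': 93, 'b': 30, 'c': 46}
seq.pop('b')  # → 30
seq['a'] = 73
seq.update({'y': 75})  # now {'count': 6, 'a': 73, 'c': 46, 'y': 75}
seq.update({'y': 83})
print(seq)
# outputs {'count': 6, 'a': 73, 'c': 46, 'y': 83}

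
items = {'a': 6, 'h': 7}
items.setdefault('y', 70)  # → 70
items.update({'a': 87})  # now {'a': 87, 'h': 7, 'y': 70}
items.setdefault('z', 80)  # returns 80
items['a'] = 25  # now {'a': 25, 'h': 7, 'y': 70, 'z': 80}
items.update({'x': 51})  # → {'a': 25, 'h': 7, 'y': 70, 'z': 80, 'x': 51}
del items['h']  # {'a': 25, 'y': 70, 'z': 80, 'x': 51}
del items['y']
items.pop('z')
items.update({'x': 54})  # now {'a': 25, 'x': 54}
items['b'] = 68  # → {'a': 25, 'x': 54, 'b': 68}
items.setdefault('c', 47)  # 47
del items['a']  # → {'x': 54, 'b': 68, 'c': 47}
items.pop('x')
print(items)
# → {'b': 68, 'c': 47}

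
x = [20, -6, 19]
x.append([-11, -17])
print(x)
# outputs [20, -6, 19, [-11, -17]]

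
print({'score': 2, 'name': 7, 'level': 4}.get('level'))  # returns 4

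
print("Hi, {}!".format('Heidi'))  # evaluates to Hi, Heidi!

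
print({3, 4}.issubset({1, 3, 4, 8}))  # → True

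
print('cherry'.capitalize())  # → Cherry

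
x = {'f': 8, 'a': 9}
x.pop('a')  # 9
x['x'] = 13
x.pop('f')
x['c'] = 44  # {'x': 13, 'c': 44}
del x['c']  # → {'x': 13}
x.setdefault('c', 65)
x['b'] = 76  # {'x': 13, 'c': 65, 'b': 76}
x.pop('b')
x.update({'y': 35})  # {'x': 13, 'c': 65, 'y': 35}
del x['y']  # {'x': 13, 'c': 65}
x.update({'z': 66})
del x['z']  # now {'x': 13, 'c': 65}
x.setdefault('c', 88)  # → 65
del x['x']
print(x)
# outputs {'c': 65}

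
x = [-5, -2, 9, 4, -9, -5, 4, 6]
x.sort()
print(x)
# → [-9, -5, -5, -2, 4, 4, 6, 9]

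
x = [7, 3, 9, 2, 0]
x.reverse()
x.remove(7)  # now [0, 2, 9, 3]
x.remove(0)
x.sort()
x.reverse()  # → [9, 3, 2]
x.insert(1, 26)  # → [9, 26, 3, 2]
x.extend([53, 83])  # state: [9, 26, 3, 2, 53, 83]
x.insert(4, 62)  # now [9, 26, 3, 2, 62, 53, 83]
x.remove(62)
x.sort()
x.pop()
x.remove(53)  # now [2, 3, 9, 26]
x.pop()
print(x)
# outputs [2, 3, 9]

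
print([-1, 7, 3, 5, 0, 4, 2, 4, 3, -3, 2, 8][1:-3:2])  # [7, 5, 4, 4]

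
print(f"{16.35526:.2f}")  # 16.36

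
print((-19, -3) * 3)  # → (-19, -3, -19, -3, -19, -3)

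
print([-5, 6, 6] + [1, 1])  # [-5, 6, 6, 1, 1]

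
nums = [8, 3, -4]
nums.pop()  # -4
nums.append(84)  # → [8, 3, 84]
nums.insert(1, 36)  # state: [8, 36, 3, 84]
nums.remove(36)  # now [8, 3, 84]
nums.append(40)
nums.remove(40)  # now [8, 3, 84]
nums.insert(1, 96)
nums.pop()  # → 84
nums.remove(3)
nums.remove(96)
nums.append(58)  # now [8, 58]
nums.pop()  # 58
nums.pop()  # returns 8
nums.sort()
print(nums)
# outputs []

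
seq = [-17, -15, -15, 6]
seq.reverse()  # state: [6, -15, -15, -17]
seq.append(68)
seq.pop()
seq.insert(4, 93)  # [6, -15, -15, -17, 93]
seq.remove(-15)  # [6, -15, -17, 93]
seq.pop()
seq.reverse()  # [-17, -15, 6]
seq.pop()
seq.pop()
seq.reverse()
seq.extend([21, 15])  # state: [-17, 21, 15]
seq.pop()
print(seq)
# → [-17, 21]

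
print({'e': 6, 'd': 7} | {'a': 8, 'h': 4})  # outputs {'e': 6, 'd': 7, 'a': 8, 'h': 4}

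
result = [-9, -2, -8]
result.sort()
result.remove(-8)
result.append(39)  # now [-9, -2, 39]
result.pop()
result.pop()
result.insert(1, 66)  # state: [-9, 66]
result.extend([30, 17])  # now [-9, 66, 30, 17]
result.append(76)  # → [-9, 66, 30, 17, 76]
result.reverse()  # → [76, 17, 30, 66, -9]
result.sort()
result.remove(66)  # [-9, 17, 30, 76]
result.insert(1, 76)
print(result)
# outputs [-9, 76, 17, 30, 76]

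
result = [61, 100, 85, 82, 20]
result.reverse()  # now [20, 82, 85, 100, 61]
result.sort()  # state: [20, 61, 82, 85, 100]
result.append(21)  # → [20, 61, 82, 85, 100, 21]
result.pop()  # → 21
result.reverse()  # [100, 85, 82, 61, 20]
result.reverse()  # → [20, 61, 82, 85, 100]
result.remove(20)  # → [61, 82, 85, 100]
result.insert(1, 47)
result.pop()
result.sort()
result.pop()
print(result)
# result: [47, 61, 82]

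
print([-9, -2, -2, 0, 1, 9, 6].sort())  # None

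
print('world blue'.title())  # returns World Blue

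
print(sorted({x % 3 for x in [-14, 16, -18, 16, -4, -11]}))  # [0, 1, 2]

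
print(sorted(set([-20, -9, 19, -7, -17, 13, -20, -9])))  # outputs [-20, -17, -9, -7, 13, 19]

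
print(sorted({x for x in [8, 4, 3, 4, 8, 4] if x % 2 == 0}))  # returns [4, 8]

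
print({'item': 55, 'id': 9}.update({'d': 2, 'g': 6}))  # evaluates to None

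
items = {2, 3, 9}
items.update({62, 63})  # {2, 3, 9, 62, 63}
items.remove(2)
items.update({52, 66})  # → {3, 9, 52, 62, 63, 66}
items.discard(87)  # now {3, 9, 52, 62, 63, 66}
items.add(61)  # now {3, 9, 52, 61, 62, 63, 66}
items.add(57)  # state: {3, 9, 52, 57, 61, 62, 63, 66}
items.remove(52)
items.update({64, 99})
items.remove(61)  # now {3, 9, 57, 62, 63, 64, 66, 99}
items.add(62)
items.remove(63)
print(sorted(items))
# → [3, 9, 57, 62, 64, 66, 99]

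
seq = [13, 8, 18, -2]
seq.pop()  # -2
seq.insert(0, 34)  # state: [34, 13, 8, 18]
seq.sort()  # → [8, 13, 18, 34]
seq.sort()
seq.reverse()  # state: [34, 18, 13, 8]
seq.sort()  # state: [8, 13, 18, 34]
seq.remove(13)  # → [8, 18, 34]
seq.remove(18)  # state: [8, 34]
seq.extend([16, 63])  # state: [8, 34, 16, 63]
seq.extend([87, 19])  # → [8, 34, 16, 63, 87, 19]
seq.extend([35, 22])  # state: [8, 34, 16, 63, 87, 19, 35, 22]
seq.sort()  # [8, 16, 19, 22, 34, 35, 63, 87]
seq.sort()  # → [8, 16, 19, 22, 34, 35, 63, 87]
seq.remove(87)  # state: [8, 16, 19, 22, 34, 35, 63]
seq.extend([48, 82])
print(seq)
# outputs [8, 16, 19, 22, 34, 35, 63, 48, 82]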